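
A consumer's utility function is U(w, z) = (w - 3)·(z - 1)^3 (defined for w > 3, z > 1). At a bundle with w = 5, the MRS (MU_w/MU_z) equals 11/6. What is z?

MU_w = (z−1)^3, MU_z = 3·(w−3)·(z−1)^2.
MRS = (1/3)·(z−1)/(w−3).
Substitute w = 5: MRS = (z − 1)/6. Setting this equal to 11/6 gives z − 1 = (11/6)·6 = 11, so z = 12.

z = 12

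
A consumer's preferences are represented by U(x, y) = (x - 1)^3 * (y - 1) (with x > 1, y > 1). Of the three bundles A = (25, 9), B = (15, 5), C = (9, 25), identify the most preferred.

Bundle A

Evaluate utility at each bundle:
U(A) = 110592.
U(B) = 10976.
U(C) = 12288.
Highest utility is A, so A ≻ C ≻ B.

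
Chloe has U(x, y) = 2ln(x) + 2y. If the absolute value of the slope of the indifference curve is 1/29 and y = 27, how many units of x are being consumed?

x = 29

MU_x = 2/x, MU_y = 2.
MRS = 2/x ÷ 2.
MRS depends only on x: 1/x = 1/29 ⇒ x = 1/(1/29) = 29.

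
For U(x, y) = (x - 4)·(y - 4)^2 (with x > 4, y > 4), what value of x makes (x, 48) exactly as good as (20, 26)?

U(20, 26) = 7744.
Set U(x, 48) = 7744 and solve.
With y = 48: (48 − 4)^2 = 1936, so (x − 4) = 7744/1936 = 4.
So x = 4 + 4 = 8.
Check: U(8, 48) = 7744.

x = 8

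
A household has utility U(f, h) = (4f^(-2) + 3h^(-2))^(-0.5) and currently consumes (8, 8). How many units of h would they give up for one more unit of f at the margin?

For CES with ρ = -2, MRS = (4/3)·(h/f)^3.
At (8, 8): MRS = 4/3.
That is, one extra unit of f is worth 4/3 units of h at the margin.

MRS = 4/3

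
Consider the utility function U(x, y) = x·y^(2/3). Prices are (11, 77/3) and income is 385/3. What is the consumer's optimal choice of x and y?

x* = 7, y* = 2

MU_x = y^(2/3) and MU_y = 2/3·x·y^(-1/3).
MRS = MU_x/MU_y = (1.5)·y/x.
Tangency: set MRS = p_x/p_y = 11/(77/3) = 3/7.
So (1.5)·y/x = 3/7, i.e. y = (2/7)·x.
Substitute into the budget 11·x + (77/3)·y = 385/3: (55/3)·x = 385/3, so x* = 7.
Then y* = (2/7)·7 = 2.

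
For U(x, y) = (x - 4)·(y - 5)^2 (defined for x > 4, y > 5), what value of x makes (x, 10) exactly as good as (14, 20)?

x = 94

U(14, 20) = 2250.
Set U(x, 10) = 2250 and solve.
With y = 10: (10 − 5)^2 = 25, so (x − 4) = 2250/25 = 90.
So x = 4 + 90 = 94.
Check: U(94, 10) = 2250.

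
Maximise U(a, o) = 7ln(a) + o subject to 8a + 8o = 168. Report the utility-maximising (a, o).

a* = 7, o* = 14

MU_a = 7/a, MU_o = 1.
MRS = 7/a ÷ 1.
Tangency: set MRS = p_a/p_o = 8/8 = 1.
MRS depends only on a: 7/a = 1 ⇒ a* = 7/1 = 7.
From the budget, 8·o = 168 − 8·7 = 112, so o* = 14.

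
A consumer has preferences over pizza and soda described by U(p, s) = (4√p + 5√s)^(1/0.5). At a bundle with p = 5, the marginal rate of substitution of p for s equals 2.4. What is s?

For CES with ρ = 0.5, MRS = (4/5)·√(s/p).
Setting (4/5)·√(s/5) = 2.4 gives √(s/5) = 3, so s/5 = 9 and s = 45.

s = 45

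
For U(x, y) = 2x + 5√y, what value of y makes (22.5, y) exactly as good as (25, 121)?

y = 144

U(25, 121) = 105.
Set U(22.5, y) = 105 and solve.
With x = 22.5: 5√y = 105 − 2·22.5 = 60, so √y = 12 and y = 144.
Check: U(22.5, 144) = 105.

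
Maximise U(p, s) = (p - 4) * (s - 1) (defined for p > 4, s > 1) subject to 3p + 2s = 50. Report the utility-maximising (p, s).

MU_p = (s−1), MU_s = (p−4).
MRS = (s−1)/(p−4).
Tangency: set MRS = p_p/p_s = 3/2 = 1.5.
So (s − 1)/(p − 4) = 1.5, i.e. (s − 1) = 1.5·(p − 4).
Rewrite the budget in excess-of-subsistence terms: 3·(p − 4) + 2·(s − 1) = 50 − 3·4 − 2·1 = 36.
Substituting, 6·(p − 4) = 36, so p − 4 = 6 and p* = 10.
Then s − 1 = 1.5·6 = 9, so s* = 10.

p* = 10, s* = 10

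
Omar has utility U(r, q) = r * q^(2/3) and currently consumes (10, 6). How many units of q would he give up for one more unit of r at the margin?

MU_r = q^(2/3) and MU_q = 2/3·r·q^(-1/3).
MRS = MU_r/MU_q = (1.5)·q/r.
At (10, 6): MRS = 0.9.
That is, one extra unit of r is worth 0.9 units of q at the margin.

MRS = 0.9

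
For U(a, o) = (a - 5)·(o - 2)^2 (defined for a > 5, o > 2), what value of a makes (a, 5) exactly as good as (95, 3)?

U(95, 3) = 90.
Set U(a, 5) = 90 and solve.
With o = 5: (5 − 2)^2 = 9, so (a − 5) = 90/9 = 10.
So a = 5 + 10 = 15.
Check: U(15, 5) = 90.

a = 15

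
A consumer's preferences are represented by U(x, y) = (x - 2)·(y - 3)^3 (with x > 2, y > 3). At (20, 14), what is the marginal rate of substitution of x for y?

MRS = 11/54

MU_x = (y−3)^3, MU_y = 3·(x−2)·(y−3)^2.
MRS = (1/3)·(y−3)/(x−2).
At (20, 14): MRS = 11/54.
That is, one extra unit of x is worth 11/54 units of y at the margin.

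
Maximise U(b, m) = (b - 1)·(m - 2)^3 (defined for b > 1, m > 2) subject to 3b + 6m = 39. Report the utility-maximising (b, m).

b* = 3, m* = 5

MU_b = (m−2)^3, MU_m = 3·(b−1)·(m−2)^2.
MRS = (1/3)·(m−2)/(b−1).
Tangency: set MRS = p_b/p_m = 3/6 = 0.5.
So (1/3)·(m − 2)/(b − 1) = 0.5, i.e. (m − 2) = 1.5·(b − 1).
Rewrite the budget in excess-of-subsistence terms: 3·(b − 1) + 6·(m − 2) = 39 − 3·1 − 6·2 = 24.
Substituting, 12·(b − 1) = 24, so b − 1 = 2 and b* = 3.
Then m − 2 = 1.5·2 = 3, so m* = 5.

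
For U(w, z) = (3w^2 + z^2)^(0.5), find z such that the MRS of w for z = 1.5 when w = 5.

For CES with ρ = 2, MRS = (3/1)·(z/w)^(-1).
Setting (3/1)·(z/5)^(-1) = 1.5 gives (z/5)^(-1) = 0.5, so z/5 = 2 and z = 10.

z = 10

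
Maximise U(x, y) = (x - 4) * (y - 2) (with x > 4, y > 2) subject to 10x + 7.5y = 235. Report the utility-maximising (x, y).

MU_x = (y−2), MU_y = (x−4).
MRS = (y−2)/(x−4).
Tangency: set MRS = p_x/p_y = 10/7.5 = 4/3.
So (y − 2)/(x − 4) = 4/3, i.e. (y − 2) = (4/3)·(x − 4).
Rewrite the budget in excess-of-subsistence terms: 10·(x − 4) + 7.5·(y − 2) = 235 − 10·4 − 7.5·2 = 180.
Substituting, 20·(x − 4) = 180, so x − 4 = 9 and x* = 13.
Then y − 2 = (4/3)·9 = 12, so y* = 14.

x* = 13, y* = 14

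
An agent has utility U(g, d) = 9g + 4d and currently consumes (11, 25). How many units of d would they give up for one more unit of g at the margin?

MRS = 2.25

MU_g = 9, MU_d = 4, so MRS = 9/4 = 2.25 at every bundle.
At (11, 25): MRS = 2.25.
So at (11, 25) the consumer would give up 2.25 units of d for one more unit of g.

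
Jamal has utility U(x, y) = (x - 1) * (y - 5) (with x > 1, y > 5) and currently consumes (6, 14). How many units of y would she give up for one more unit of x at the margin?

MU_x = (y−5), MU_y = (x−1).
MRS = (y−5)/(x−1).
At (6, 14): MRS = 1.8.
That is, one extra unit of x is worth 1.8 units of y at the margin.

MRS = 1.8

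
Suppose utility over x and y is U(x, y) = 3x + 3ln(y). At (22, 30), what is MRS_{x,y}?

MRS = 30

MU_x = 3, MU_y = 3/y.
MRS = 3 ÷ (3/y).
At (22, 30): MRS = 30.
The indifference curve has slope −30 at this bundle.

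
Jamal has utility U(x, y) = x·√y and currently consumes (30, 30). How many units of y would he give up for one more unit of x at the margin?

MU_x = √y and MU_y = 0.5·x·y^(-0.5).
MRS = MU_x/MU_y = (2)·y/x.
At (30, 30): MRS = 2.
The indifference curve has slope −2 at this bundle.

MRS = 2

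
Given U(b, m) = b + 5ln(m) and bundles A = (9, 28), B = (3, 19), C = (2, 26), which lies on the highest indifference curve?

Evaluate utility at each bundle:
U(A) = 25.661.
U(B) = 17.722.
U(C) = 18.290.
Highest utility is A, so A ≻ C ≻ B.

Bundle A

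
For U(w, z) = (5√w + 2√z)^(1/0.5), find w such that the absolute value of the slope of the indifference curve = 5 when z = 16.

For CES with ρ = 0.5, MRS = (5/2)·√(z/w).
Setting (5/2)·√(16/w) = 5 gives √(16/w) = 2, so 16/w = 4 and w = 4.

w = 4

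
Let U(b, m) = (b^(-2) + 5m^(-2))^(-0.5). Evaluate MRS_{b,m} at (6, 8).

MRS = 64/135

For CES with ρ = -2, MRS = (1/5)·(m/b)^3.
At (6, 8): MRS = 64/135.
The indifference curve has slope −64/135 at this bundle.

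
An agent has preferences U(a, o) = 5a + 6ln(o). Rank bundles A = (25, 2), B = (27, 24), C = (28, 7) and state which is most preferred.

Evaluate utility at each bundle:
U(A) = 129.159.
U(B) = 154.068.
U(C) = 151.675.
Highest utility is B, so B ≻ C ≻ A.

Bundle B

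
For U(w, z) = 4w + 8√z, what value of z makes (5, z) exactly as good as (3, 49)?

z = 36

U(3, 49) = 68.
Set U(5, z) = 68 and solve.
With w = 5: 8√z = 68 − 4·5 = 48, so √z = 6 and z = 36.
Check: U(5, 36) = 68.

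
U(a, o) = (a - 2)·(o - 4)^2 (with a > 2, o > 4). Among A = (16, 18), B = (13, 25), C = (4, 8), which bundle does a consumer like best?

Evaluate utility at each bundle:
U(A) = 2744.
U(B) = 4851.
U(C) = 32.
Highest utility is B, so B ≻ A ≻ C.

Bundle B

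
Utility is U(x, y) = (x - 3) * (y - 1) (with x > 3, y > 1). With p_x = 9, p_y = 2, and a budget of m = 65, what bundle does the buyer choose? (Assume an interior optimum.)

MU_x = (y−1), MU_y = (x−3).
MRS = (y−1)/(x−3).
Tangency: set MRS = p_x/p_y = 9/2 = 4.5.
So (y − 1)/(x − 3) = 4.5, i.e. (y − 1) = 4.5·(x − 3).
Rewrite the budget in excess-of-subsistence terms: 9·(x − 3) + 2·(y − 1) = 65 − 9·3 − 2·1 = 36.
Substituting, 18·(x − 3) = 36, so x − 3 = 2 and x* = 5.
Then y − 1 = 4.5·2 = 9, so y* = 10.

x* = 5, y* = 10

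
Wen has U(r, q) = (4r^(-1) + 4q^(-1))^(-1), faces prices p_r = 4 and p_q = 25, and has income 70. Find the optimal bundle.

r* = 5, q* = 2

For CES with ρ = -1, MRS = (q/r)^2.
Tangency: set MRS = p_r/p_q = 4/25.
So (q/r)^2 = 4/25; taking the square root, q/r = 0.4, i.e. q = 0.4·r.
Substitute into the budget 4·r + 25·q = 70: 14·r = 70, so r* = 5 and q* = 0.4·5 = 2.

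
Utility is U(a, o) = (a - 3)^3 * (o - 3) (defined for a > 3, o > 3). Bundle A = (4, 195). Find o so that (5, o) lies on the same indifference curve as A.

o = 27

U(4, 195) = 192.
Set U(5, o) = 192 and solve.
With a = 5: (5 − 3)^3 = 8, so (o − 3) = 192/8 = 24.
So o = 3 + 24 = 27.
Check: U(5, 27) = 192.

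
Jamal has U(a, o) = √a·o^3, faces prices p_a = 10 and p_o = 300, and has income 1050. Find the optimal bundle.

MU_a = 0.5·a^(-0.5)·o^3 and MU_o = 3·√a·o^2.
MRS = MU_a/MU_o = (1/6)·o/a.
Tangency: set MRS = p_a/p_o = 10/300 = 1/30.
So (1/6)·o/a = 1/30, i.e. o = 0.2·a.
Substitute into the budget 10·a + 300·o = 1050: 70·a = 1050, so a* = 15.
Then o* = 0.2·15 = 3.

a* = 15, o* = 3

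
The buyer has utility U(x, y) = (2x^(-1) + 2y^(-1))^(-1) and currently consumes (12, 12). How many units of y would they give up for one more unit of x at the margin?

MRS = 1

For CES with ρ = -1, MRS = (y/x)^2.
At (12, 12): MRS = 1.
The indifference curve has slope −1 at this bundle.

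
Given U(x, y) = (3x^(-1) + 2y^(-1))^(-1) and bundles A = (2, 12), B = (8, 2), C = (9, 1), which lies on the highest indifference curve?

Evaluate utility at each bundle:
U(A) = 0.600.
U(B) = 0.727.
U(C) = 0.429.
Highest utility is B, so B ≻ A ≻ C.

Bundle B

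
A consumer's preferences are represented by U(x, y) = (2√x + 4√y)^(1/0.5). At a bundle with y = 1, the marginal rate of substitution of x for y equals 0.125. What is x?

x = 16

For CES with ρ = 0.5, MRS = (2/4)·√(y/x).
Setting (2/4)·√(1/x) = 0.125 gives √(1/x) = 0.25, so 1/x = 1/16 and x = 16.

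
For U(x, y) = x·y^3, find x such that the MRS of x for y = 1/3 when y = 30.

x = 30

MU_x = y^3 and MU_y = 3·x·y^2.
MRS = MU_x/MU_y = (1/3)·y/x.
Substitute y = 30: MRS = 10/x. Setting 10/x = 1/3 gives x = 10/(1/3) = 30.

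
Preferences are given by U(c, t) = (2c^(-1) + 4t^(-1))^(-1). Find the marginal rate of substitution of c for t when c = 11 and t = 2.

MRS = 2/121

For CES with ρ = -1, MRS = (2/4)·(t/c)^2.
At (11, 2): MRS = 2/121.
So at (11, 2) the consumer would give up 2/121 units of t for one more unit of c.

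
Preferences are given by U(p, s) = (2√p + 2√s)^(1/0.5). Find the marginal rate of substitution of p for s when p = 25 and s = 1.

MRS = 0.2

For CES with ρ = 0.5, MRS = √(s/p).
At (25, 1): MRS = 0.2.
The indifference curve has slope −0.2 at this bundle.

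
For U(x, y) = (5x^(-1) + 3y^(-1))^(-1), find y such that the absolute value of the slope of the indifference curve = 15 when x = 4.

y = 12

For CES with ρ = -1, MRS = (5/3)·(y/x)^2.
Setting (5/3)·(y/4)^2 = 15 gives (y/4)^2 = 9, so y/4 = 3 and y = 12.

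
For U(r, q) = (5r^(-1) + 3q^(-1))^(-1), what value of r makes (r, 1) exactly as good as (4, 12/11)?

U depends on (r, q) only through S = 5r^(-1) + 3q^(-1), so equal utility means equal S. At (4, 12/11): S = 4.
With q = 1: 3·1^(-1) = 3, so 5r^(-1) = 4 − 3 = 1, i.e. r^(-1) = 0.2.
Hence r = 1/0.2 = 5.
Check: U(5, 1) = 0.25.

r = 5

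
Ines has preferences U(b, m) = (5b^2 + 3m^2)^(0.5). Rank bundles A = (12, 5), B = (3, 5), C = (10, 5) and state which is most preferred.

Bundle A

Evaluate utility at each bundle:
U(A) = 28.196.
U(B) = 10.954.
U(C) = 23.979.
Highest utility is A, so A ≻ C ≻ B.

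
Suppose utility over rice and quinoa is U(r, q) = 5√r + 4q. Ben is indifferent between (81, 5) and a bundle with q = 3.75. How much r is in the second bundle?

r = 100

U(81, 5) = 65.
Set U(r, 3.75) = 65 and solve.
With q = 3.75: 5√r = 65 − 4·3.75 = 50, so √r = 10 and r = 100.
Check: U(100, 3.75) = 65.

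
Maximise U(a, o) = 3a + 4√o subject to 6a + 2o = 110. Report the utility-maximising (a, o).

MU_a = 3, MU_o = 4/(2√o).
MRS = 3 ÷ (4/(2√o)).
Tangency: set MRS = p_a/p_o = 6/2 = 3.
MRS depends only on o: 1.5·√o = 3 ⇒ √o = 3/1.5 = 2 ⇒ o* = 4.
From the budget, 6·a = 110 − 2·4 = 102, so a* = 17.

a* = 17, o* = 4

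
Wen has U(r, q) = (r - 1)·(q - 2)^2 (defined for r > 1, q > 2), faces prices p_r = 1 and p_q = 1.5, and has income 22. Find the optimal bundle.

MU_r = (q−2)^2, MU_q = 2·(r−1)·(q−2).
MRS = (1/2)·(q−2)/(r−1).
Tangency: set MRS = p_r/p_q = 1/1.5 = 2/3.
So (1/2)·(q − 2)/(r − 1) = 2/3, i.e. (q − 2) = (4/3)·(r − 1).
Rewrite the budget in excess-of-subsistence terms: 1·(r − 1) + 1.5·(q − 2) = 22 − 1·1 − 1.5·2 = 18.
Substituting, 3·(r − 1) = 18, so r − 1 = 6 and r* = 7.
Then q − 2 = (4/3)·6 = 8, so q* = 10.

r* = 7, q* = 10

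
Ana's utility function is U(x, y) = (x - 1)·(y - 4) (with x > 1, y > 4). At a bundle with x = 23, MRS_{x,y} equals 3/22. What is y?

y = 7

MU_x = (y−4), MU_y = (x−1).
MRS = (y−4)/(x−1).
Substitute x = 23: MRS = (y − 4)/22. Setting this equal to 3/22 gives y − 4 = (3/22)·22 = 3, so y = 7.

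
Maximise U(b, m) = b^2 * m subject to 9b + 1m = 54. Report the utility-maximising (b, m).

MU_b = 2·b·m and MU_m = b^2.
MRS = MU_b/MU_m = (2/1)·m/b.
Tangency: set MRS = p_b/p_m = 9/1 = 9.
So (2/1)·m/b = 9, i.e. m = 4.5·b.
Substitute into the budget 9·b + 1·m = 54: 13.5·b = 54, so b* = 4.
Then m* = 4.5·4 = 18.

b* = 4, m* = 18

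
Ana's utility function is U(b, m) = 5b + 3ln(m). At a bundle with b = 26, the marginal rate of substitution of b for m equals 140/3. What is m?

m = 28

MU_b = 5, MU_m = 3/m.
MRS = 5 ÷ (3/m).
MRS depends only on m: (5/3)·m = 140/3 ⇒ m = (140/3)/(5/3) = 28.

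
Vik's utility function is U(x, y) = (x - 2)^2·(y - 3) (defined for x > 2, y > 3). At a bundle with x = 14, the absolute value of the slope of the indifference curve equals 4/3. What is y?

MU_x = 2·(x−2)·(y−3), MU_y = (x−2)^2.
MRS = (2/1)·(y−3)/(x−2).
Substitute x = 14: MRS = (y − 3)/6. Setting this equal to 4/3 gives y − 3 = (4/3)·6 = 8, so y = 11.

y = 11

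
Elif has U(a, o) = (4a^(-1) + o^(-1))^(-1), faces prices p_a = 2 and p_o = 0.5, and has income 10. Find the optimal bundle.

a* = 4, o* = 4

For CES with ρ = -1, MRS = (4/1)·(o/a)^2.
Tangency: set MRS = p_a/p_o = 2/0.5 = 4.
So (o/a)^2 = 1; taking the square root, o/a = 1, i.e. o = a.
Substitute into the budget 2·a + 0.5·o = 10: 2.5·a = 10, so a* = 4 and o* = 4.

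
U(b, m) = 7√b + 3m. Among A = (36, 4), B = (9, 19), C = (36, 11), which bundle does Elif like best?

Bundle B

Evaluate utility at each bundle:
U(A) = 54.000.
U(B) = 78.000.
U(C) = 75.000.
Highest utility is B, so B ≻ C ≻ A.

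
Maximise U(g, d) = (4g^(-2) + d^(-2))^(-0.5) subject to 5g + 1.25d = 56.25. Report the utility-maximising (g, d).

For CES with ρ = -2, MRS = (4/1)·(d/g)^3.
Tangency: set MRS = p_g/p_d = 5/1.25 = 4.
So (d/g)^3 = 1; taking the cube root, d/g = 1, i.e. d = g.
Substitute into the budget 5·g + 1.25·d = 56.25: 6.25·g = 56.25, so g* = 9 and d* = 9.

g* = 9, d* = 9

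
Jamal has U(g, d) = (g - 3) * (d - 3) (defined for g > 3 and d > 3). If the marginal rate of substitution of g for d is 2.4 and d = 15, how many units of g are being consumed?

g = 8

MU_g = (d−3), MU_d = (g−3).
MRS = (d−3)/(g−3).
Substitute d = 15: MRS = 12/(g − 3). Setting this equal to 2.4 gives g − 3 = 12/2.4 = 5, so g = 8.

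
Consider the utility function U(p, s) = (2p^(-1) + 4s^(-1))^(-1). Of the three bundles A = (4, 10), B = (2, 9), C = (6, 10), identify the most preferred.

Evaluate utility at each bundle:
U(A) = 1.111.
U(B) = 0.692.
U(C) = 1.364.
Highest utility is C, so C ≻ A ≻ B.

Bundle C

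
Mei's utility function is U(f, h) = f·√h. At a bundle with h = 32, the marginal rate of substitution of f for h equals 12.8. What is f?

f = 5

MU_f = √h and MU_h = 0.5·f·h^(-0.5).
MRS = MU_f/MU_h = (2)·h/f.
Substitute h = 32: MRS = 64/f. Setting 64/f = 12.8 gives f = 64/12.8 = 5.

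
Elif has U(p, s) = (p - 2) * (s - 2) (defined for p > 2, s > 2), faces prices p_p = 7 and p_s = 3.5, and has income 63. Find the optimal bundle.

MU_p = (s−2), MU_s = (p−2).
MRS = (s−2)/(p−2).
Tangency: set MRS = p_p/p_s = 7/3.5 = 2.
So (s − 2)/(p − 2) = 2, i.e. (s − 2) = 2·(p − 2).
Rewrite the budget in excess-of-subsistence terms: 7·(p − 2) + 3.5·(s − 2) = 63 − 7·2 − 3.5·2 = 42.
Substituting, 14·(p − 2) = 42, so p − 2 = 3 and p* = 5.
Then s − 2 = 2·3 = 6, so s* = 8.

p* = 5, s* = 8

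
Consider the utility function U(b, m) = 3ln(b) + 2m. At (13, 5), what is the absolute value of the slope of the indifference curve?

MU_b = 3/b, MU_m = 2.
MRS = 3/b ÷ 2.
At (13, 5): MRS = 3/26.
That is, one extra unit of b is worth 3/26 units of m at the margin.

MRS = 3/26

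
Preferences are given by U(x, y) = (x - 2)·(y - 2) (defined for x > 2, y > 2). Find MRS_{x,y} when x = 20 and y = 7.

MU_x = (y−2), MU_y = (x−2).
MRS = (y−2)/(x−2).
At (20, 7): MRS = 5/18.
The indifference curve has slope −5/18 at this bundle.

MRS = 5/18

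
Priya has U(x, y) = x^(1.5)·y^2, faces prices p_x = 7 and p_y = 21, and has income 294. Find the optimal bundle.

MU_x = 1.5·√x·y^2 and MU_y = 2·x^(1.5)·y.
MRS = MU_x/MU_y = (0.75)·y/x.
Tangency: set MRS = p_x/p_y = 7/21 = 1/3.
So (0.75)·y/x = 1/3, i.e. y = (4/9)·x.
Substitute into the budget 7·x + 21·y = 294: (49/3)·x = 294, so x* = 18.
Then y* = (4/9)·18 = 8.

x* = 18, y* = 8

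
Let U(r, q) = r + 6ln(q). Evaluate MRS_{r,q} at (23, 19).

MU_r = 1, MU_q = 6/q.
MRS = 1 ÷ (6/q).
At (23, 19): MRS = 19/6.
The indifference curve has slope −19/6 at this bundle.

MRS = 19/6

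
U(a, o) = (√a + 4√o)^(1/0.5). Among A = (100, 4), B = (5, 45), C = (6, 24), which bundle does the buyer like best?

Evaluate utility at each bundle:
U(A) = 324.000.
U(B) = 845.000.
U(C) = 486.000.
Highest utility is B, so B ≻ C ≻ A.

Bundle B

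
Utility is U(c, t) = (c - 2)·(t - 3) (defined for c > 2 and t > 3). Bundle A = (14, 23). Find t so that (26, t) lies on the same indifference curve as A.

U(14, 23) = 240.
Set U(26, t) = 240 and solve.
With c = 26: (26 − 2) = 24, so (t − 3) = 240/24 = 10.
So t = 3 + 10 = 13.
Check: U(26, 13) = 240.

t = 13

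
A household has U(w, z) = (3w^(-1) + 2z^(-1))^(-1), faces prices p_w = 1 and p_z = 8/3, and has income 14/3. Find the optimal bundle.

For CES with ρ = -1, MRS = (3/2)·(z/w)^2.
Tangency: set MRS = p_w/p_z = 1/(8/3) = 0.375.
So (z/w)^2 = 0.25; taking the square root, z/w = 0.5, i.e. z = 0.5·w.
Substitute into the budget 1·w + (8/3)·z = 14/3: (7/3)·w = 14/3, so w* = 2 and z* = 0.5·2 = 1.

w* = 2, z* = 1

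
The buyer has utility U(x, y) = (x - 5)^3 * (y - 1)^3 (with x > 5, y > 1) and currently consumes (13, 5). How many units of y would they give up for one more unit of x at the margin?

MRS = 0.5

MU_x = 3·(x−5)^2·(y−1)^3, MU_y = 3·(x−5)^3·(y−1)^2.
MRS = (y−1)/(x−5).
At (13, 5): MRS = 0.5.
So at (13, 5) the consumer would give up 0.5 units of y for one more unit of x.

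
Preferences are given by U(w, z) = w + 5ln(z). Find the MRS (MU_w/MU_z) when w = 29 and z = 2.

MRS = 0.4

MU_w = 1, MU_z = 5/z.
MRS = 1 ÷ (5/z).
At (29, 2): MRS = 0.4.
So at (29, 2) the consumer would give up 0.4 units of z for one more unit of w.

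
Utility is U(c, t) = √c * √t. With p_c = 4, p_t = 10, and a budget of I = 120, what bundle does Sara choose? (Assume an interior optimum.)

MU_c = 0.5·c^(-0.5)·√t and MU_t = 0.5·√c·t^(-0.5).
MRS = MU_c/MU_t = t/c.
Tangency: set MRS = p_c/p_t = 4/10 = 0.4.
So t/c = 0.4, i.e. t = 0.4·c.
Substitute into the budget 4·c + 10·t = 120: 8·c = 120, so c* = 15.
Then t* = 0.4·15 = 6.

c* = 15, t* = 6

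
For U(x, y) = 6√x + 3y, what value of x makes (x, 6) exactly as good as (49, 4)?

U(49, 4) = 54.
Set U(x, 6) = 54 and solve.
With y = 6: 6√x = 54 − 3·6 = 36, so √x = 6 and x = 36.
Check: U(36, 6) = 54.

x = 36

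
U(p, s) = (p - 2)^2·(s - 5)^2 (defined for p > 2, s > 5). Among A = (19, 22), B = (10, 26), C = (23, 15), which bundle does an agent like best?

Bundle A

Evaluate utility at each bundle:
U(A) = 83521.
U(B) = 28224.
U(C) = 44100.
Highest utility is A, so A ≻ C ≻ B.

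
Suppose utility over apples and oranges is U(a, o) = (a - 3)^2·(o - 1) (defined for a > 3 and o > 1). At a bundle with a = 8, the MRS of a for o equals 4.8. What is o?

MU_a = 2·(a−3)·(o−1), MU_o = (a−3)^2.
MRS = (2/1)·(o−1)/(a−3).
Substitute a = 8: MRS = (o − 1)/2.5. Setting this equal to 4.8 gives o − 1 = 4.8·2.5 = 12, so o = 13.

o = 13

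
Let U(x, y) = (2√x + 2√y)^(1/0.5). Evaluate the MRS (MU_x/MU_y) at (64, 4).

MRS = 0.25

For CES with ρ = 0.5, MRS = √(y/x).
At (64, 4): MRS = 0.25.
So at (64, 4) the consumer would give up 0.25 units of y for one more unit of x.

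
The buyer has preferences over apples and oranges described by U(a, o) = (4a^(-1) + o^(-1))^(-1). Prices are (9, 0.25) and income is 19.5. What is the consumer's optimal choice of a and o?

For CES with ρ = -1, MRS = (4/1)·(o/a)^2.
Tangency: set MRS = p_a/p_o = 9/0.25 = 36.
So (o/a)^2 = 9; taking the square root, o/a = 3, i.e. o = 3·a.
Substitute into the budget 9·a + 0.25·o = 19.5: 9.75·a = 19.5, so a* = 2 and o* = 3·2 = 6.

a* = 2, o* = 6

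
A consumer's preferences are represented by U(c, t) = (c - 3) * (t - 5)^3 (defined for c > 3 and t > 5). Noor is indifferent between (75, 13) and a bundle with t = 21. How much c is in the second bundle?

U(75, 13) = 36864.
Set U(c, 21) = 36864 and solve.
With t = 21: (21 − 5)^3 = 4096, so (c − 3) = 36864/4096 = 9.
So c = 3 + 9 = 12.
Check: U(12, 21) = 36864.

c = 12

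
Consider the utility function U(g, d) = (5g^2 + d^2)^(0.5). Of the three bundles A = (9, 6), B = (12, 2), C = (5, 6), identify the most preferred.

Bundle B

Evaluate utility at each bundle:
U(A) = 21.000.
U(B) = 26.907.
U(C) = 12.689.
Highest utility is B, so B ≻ A ≻ C.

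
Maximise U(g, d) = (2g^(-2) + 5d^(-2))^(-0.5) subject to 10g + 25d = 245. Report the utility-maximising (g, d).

g* = 7, d* = 7

For CES with ρ = -2, MRS = (2/5)·(d/g)^3.
Tangency: set MRS = p_g/p_d = 10/25 = 0.4.
So (d/g)^3 = 1; taking the cube root, d/g = 1, i.e. d = g.
Substitute into the budget 10·g + 25·d = 245: 35·g = 245, so g* = 7 and d* = 7.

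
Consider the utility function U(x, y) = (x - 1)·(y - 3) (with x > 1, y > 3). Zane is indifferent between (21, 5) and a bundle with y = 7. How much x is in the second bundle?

x = 11

U(21, 5) = 40.
Set U(x, 7) = 40 and solve.
With y = 7: (7 − 3) = 4, so (x − 1) = 40/4 = 10.
So x = 1 + 10 = 11.
Check: U(11, 7) = 40.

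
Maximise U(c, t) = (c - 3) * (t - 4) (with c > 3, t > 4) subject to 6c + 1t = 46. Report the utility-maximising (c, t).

c* = 5, t* = 16

MU_c = (t−4), MU_t = (c−3).
MRS = (t−4)/(c−3).
Tangency: set MRS = p_c/p_t = 6/1 = 6.
So (t − 4)/(c − 3) = 6, i.e. (t − 4) = 6·(c − 3).
Rewrite the budget in excess-of-subsistence terms: 6·(c − 3) + 1·(t − 4) = 46 − 6·3 − 1·4 = 24.
Substituting, 12·(c − 3) = 24, so c − 3 = 2 and c* = 5.
Then t − 4 = 6·2 = 12, so t* = 16.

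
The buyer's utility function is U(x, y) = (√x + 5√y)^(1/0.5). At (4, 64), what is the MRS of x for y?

MRS = 0.8

For CES with ρ = 0.5, MRS = (1/5)·√(y/x).
At (4, 64): MRS = 0.8.
The indifference curve has slope −0.8 at this bundle.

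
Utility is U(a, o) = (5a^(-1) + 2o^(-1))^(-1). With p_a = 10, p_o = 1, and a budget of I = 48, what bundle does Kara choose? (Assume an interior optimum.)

For CES with ρ = -1, MRS = (5/2)·(o/a)^2.
Tangency: set MRS = p_a/p_o = 10/1 = 10.
So (o/a)^2 = 4; taking the square root, o/a = 2, i.e. o = 2·a.
Substitute into the budget 10·a + 1·o = 48: 12·a = 48, so a* = 4 and o* = 2·4 = 8.

a* = 4, o* = 8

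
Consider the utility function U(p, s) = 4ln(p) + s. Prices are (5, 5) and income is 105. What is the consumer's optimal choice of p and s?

p* = 4, s* = 17

MU_p = 4/p, MU_s = 1.
MRS = 4/p ÷ 1.
Tangency: set MRS = p_p/p_s = 5/5 = 1.
MRS depends only on p: 4/p = 1 ⇒ p* = 4/1 = 4.
From the budget, 5·s = 105 − 5·4 = 85, so s* = 17.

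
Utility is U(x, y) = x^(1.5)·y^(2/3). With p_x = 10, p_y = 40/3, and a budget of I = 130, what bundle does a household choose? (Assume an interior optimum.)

x* = 9, y* = 3

MU_x = 1.5·√x·y^(2/3) and MU_y = 2/3·x^(1.5)·y^(-1/3).
MRS = MU_x/MU_y = (2.25)·y/x.
Tangency: set MRS = p_x/p_y = 10/(40/3) = 0.75.
So (2.25)·y/x = 0.75, i.e. y = (1/3)·x.
Substitute into the budget 10·x + (40/3)·y = 130: (130/9)·x = 130, so x* = 9.
Then y* = (1/3)·9 = 3.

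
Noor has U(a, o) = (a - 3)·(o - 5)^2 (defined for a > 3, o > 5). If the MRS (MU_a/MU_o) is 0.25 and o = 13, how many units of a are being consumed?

a = 19

MU_a = (o−5)^2, MU_o = 2·(a−3)·(o−5).
MRS = (1/2)·(o−5)/(a−3).
Substitute o = 13: MRS = 4/(a − 3). Setting this equal to 0.25 gives a − 3 = 4/0.25 = 16, so a = 19.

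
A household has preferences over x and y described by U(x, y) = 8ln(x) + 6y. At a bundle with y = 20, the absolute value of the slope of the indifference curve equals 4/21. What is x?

MU_x = 8/x, MU_y = 6.
MRS = 8/x ÷ 6.
MRS depends only on x: (4/3)/x = 4/21 ⇒ x = (4/3)/(4/21) = 7.

x = 7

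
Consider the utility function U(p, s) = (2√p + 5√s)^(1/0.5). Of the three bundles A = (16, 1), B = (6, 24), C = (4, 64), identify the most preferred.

Evaluate utility at each bundle:
U(A) = 169.000.
U(B) = 864.000.
U(C) = 1936.000.
Highest utility is C, so C ≻ B ≻ A.

Bundle C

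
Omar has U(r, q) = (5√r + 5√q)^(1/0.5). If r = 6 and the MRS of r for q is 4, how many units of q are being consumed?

q = 96

For CES with ρ = 0.5, MRS = √(q/r).
Setting √(q/6) = 4 gives q/6 = 16 and q = 96.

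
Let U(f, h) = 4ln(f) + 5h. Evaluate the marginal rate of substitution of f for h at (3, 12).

MRS = 4/15

MU_f = 4/f, MU_h = 5.
MRS = 4/f ÷ 5.
At (3, 12): MRS = 4/15.
That is, one extra unit of f is worth 4/15 units of h at the margin.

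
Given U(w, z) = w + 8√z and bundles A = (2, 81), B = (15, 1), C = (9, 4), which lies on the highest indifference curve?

Evaluate utility at each bundle:
U(A) = 74.000.
U(B) = 23.000.
U(C) = 25.000.
Highest utility is A, so A ≻ C ≻ B.

Bundle A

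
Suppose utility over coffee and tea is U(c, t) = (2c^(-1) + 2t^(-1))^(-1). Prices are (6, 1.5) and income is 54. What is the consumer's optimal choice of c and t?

For CES with ρ = -1, MRS = (t/c)^2.
Tangency: set MRS = p_c/p_t = 6/1.5 = 4.
So (t/c)^2 = 4; taking the square root, t/c = 2, i.e. t = 2·c.
Substitute into the budget 6·c + 1.5·t = 54: 9·c = 54, so c* = 6 and t* = 2·6 = 12.

c* = 6, t* = 12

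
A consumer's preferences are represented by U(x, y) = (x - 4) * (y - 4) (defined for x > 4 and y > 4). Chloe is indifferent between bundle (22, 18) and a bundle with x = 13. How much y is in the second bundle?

y = 32

U(22, 18) = 252.
Set U(13, y) = 252 and solve.
With x = 13: (13 − 4) = 9, so (y − 4) = 252/9 = 28.
So y = 4 + 28 = 32.
Check: U(13, 32) = 252.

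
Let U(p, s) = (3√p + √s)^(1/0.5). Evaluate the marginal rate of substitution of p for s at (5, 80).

For CES with ρ = 0.5, MRS = (3/1)·√(s/p).
At (5, 80): MRS = 12.
That is, one extra unit of p is worth 12 units of s at the margin.

MRS = 12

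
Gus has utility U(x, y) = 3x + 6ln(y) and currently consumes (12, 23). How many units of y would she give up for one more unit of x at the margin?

MRS = 11.5

MU_x = 3, MU_y = 6/y.
MRS = 3 ÷ (6/y).
At (12, 23): MRS = 11.5.
The indifference curve has slope −11.5 at this bundle.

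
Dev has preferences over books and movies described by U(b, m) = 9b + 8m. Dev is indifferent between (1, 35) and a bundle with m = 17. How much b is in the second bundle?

b = 17

U(1, 35) = 289.
Set U(b, 17) = 289 and solve.
9b + 8·17 = 289 ⇒ 9b = 153 ⇒ b = 17.
Check: U(17, 17) = 289.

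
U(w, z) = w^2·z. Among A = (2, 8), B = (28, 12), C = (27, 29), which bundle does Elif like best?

Bundle C

Evaluate utility at each bundle:
U(A) = 32.
U(B) = 9408.
U(C) = 21141.
Highest utility is C, so C ≻ B ≻ A.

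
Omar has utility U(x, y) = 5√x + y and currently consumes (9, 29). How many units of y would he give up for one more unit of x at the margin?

MRS = 5/6

MU_x = 5/(2√x), MU_y = 1.
MRS = 5/(2√x) ÷ 1.
At (9, 29): MRS = 5/6.
So at (9, 29) the consumer would give up 5/6 units of y for one more unit of x.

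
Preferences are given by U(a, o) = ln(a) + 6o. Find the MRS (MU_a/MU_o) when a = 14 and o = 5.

MU_a = 1/a, MU_o = 6.
MRS = 1/a ÷ 6.
At (14, 5): MRS = 1/84.
So at (14, 5) the consumer would give up 1/84 units of o for one more unit of a.

MRS = 1/84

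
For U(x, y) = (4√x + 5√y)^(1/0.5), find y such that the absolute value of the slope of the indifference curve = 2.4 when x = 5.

For CES with ρ = 0.5, MRS = (4/5)·√(y/x).
Setting (4/5)·√(y/5) = 2.4 gives √(y/5) = 3, so y/5 = 9 and y = 45.

y = 45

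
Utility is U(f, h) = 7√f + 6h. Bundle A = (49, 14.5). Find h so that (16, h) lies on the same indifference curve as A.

h = 18

U(49, 14.5) = 136.
Set U(16, h) = 136 and solve.
With f = 16: √16 = 4, so 6h = 136 − 7·4 = 108 and h = 18.
Check: U(16, 18) = 136.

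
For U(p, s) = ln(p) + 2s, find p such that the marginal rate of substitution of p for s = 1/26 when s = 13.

MU_p = 1/p, MU_s = 2.
MRS = 1/p ÷ 2.
MRS depends only on p: 0.5/p = 1/26 ⇒ p = 0.5/(1/26) = 13.

p = 13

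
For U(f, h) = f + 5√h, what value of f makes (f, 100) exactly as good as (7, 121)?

U(7, 121) = 62.
Set U(f, 100) = 62 and solve.
With h = 100: √100 = 10, so f = 62 − 5·10 = 12.
Check: U(12, 100) = 62.

f = 12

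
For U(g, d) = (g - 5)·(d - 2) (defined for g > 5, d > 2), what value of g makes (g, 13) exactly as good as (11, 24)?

g = 17

U(11, 24) = 132.
Set U(g, 13) = 132 and solve.
With d = 13: (13 − 2) = 11, so (g − 5) = 132/11 = 12.
So g = 5 + 12 = 17.
Check: U(17, 13) = 132.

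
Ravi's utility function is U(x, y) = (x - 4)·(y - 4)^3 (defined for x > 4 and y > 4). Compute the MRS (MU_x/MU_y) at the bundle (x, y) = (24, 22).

MRS = 0.3

MU_x = (y−4)^3, MU_y = 3·(x−4)·(y−4)^2.
MRS = (1/3)·(y−4)/(x−4).
At (24, 22): MRS = 0.3.
The indifference curve has slope −0.3 at this bundle.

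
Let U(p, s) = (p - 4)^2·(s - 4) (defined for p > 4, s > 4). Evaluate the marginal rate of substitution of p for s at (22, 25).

MRS = 7/3

MU_p = 2·(p−4)·(s−4), MU_s = (p−4)^2.
MRS = (2/1)·(s−4)/(p−4).
At (22, 25): MRS = 7/3.
So at (22, 25) the consumer would give up 7/3 units of s for one more unit of p.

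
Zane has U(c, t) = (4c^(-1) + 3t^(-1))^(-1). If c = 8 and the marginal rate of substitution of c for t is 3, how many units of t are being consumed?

t = 12

For CES with ρ = -1, MRS = (4/3)·(t/c)^2.
Setting (4/3)·(t/8)^2 = 3 gives (t/8)^2 = 2.25, so t/8 = 1.5 and t = 12.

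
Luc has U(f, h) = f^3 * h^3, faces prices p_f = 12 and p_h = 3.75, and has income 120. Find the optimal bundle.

MU_f = 3·f^2·h^3 and MU_h = 3·f^3·h^2.
MRS = MU_f/MU_h = h/f.
Tangency: set MRS = p_f/p_h = 12/3.75 = 3.2.
So h/f = 3.2, i.e. h = 3.2·f.
Substitute into the budget 12·f + 3.75·h = 120: 24·f = 120, so f* = 5.
Then h* = 3.2·5 = 16.

f* = 5, h* = 16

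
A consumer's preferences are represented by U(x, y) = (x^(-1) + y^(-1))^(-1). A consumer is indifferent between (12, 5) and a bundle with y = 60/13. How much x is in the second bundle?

U depends on (x, y) only through S = x^(-1) + y^(-1), so equal utility means equal S. At (12, 5): S = 17/60.
With y = 60/13: (60/13)^(-1) = 13/60, so x^(-1) = 17/60 − 13/60 = 1/15.
Hence x = 1/(1/15) = 15.
Check: U(15, 60/13) = 3.5294.

x = 15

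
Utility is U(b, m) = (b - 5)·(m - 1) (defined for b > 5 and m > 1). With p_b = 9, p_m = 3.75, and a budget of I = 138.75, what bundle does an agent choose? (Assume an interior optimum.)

MU_b = (m−1), MU_m = (b−5).
MRS = (m−1)/(b−5).
Tangency: set MRS = p_b/p_m = 9/3.75 = 2.4.
So (m − 1)/(b − 5) = 2.4, i.e. (m − 1) = 2.4·(b − 5).
Rewrite the budget in excess-of-subsistence terms: 9·(b − 5) + 3.75·(m − 1) = 138.75 − 9·5 − 3.75·1 = 90.
Substituting, 18·(b − 5) = 90, so b − 5 = 5 and b* = 10.
Then m − 1 = 2.4·5 = 12, so m* = 13.

b* = 10, m* = 13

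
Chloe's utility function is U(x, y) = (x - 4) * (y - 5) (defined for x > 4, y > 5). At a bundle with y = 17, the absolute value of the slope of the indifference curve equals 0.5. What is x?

MU_x = (y−5), MU_y = (x−4).
MRS = (y−5)/(x−4).
Substitute y = 17: MRS = 12/(x − 4). Setting this equal to 0.5 gives x − 4 = 12/0.5 = 24, so x = 28.

x = 28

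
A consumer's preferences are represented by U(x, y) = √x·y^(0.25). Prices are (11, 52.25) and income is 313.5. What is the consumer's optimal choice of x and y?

x* = 19, y* = 2

MU_x = 0.5·x^(-0.5)·y^(0.25) and MU_y = 0.25·√x·y^(-0.75).
MRS = MU_x/MU_y = (2)·y/x.
Tangency: set MRS = p_x/p_y = 11/52.25 = 4/19.
So (2)·y/x = 4/19, i.e. y = (2/19)·x.
Substitute into the budget 11·x + 52.25·y = 313.5: 16.5·x = 313.5, so x* = 19.
Then y* = (2/19)·19 = 2.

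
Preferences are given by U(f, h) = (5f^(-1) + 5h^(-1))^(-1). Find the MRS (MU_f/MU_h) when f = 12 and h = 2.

MRS = 1/36

For CES with ρ = -1, MRS = (h/f)^2.
At (12, 2): MRS = 1/36.
So at (12, 2) the consumer would give up 1/36 units of h for one more unit of f.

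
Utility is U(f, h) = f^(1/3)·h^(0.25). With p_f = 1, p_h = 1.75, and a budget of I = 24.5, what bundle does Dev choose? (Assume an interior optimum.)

MU_f = 1/3·f^(-2/3)·h^(0.25) and MU_h = 0.25·f^(1/3)·h^(-0.75).
MRS = MU_f/MU_h = (4/3)·h/f.
Tangency: set MRS = p_f/p_h = 1/1.75 = 4/7.
So (4/3)·h/f = 4/7, i.e. h = (3/7)·f.
Substitute into the budget 1·f + 1.75·h = 24.5: 1.75·f = 24.5, so f* = 14.
Then h* = (3/7)·14 = 6.

f* = 14, h* = 6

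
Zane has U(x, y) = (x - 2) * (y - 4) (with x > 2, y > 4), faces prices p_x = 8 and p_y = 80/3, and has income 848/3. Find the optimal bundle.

MU_x = (y−4), MU_y = (x−2).
MRS = (y−4)/(x−2).
Tangency: set MRS = p_x/p_y = 8/(80/3) = 0.3.
So (y − 4)/(x − 2) = 0.3, i.e. (y − 4) = 0.3·(x − 2).
Rewrite the budget in excess-of-subsistence terms: 8·(x − 2) + (80/3)·(y − 4) = 848/3 − 8·2 − (80/3)·4 = 160.
Substituting, 16·(x − 2) = 160, so x − 2 = 10 and x* = 12.
Then y − 4 = 0.3·10 = 3, so y* = 7.

x* = 12, y* = 7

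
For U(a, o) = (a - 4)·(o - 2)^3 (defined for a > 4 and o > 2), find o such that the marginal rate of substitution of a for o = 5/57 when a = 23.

MU_a = (o−2)^3, MU_o = 3·(a−4)·(o−2)^2.
MRS = (1/3)·(o−2)/(a−4).
Substitute a = 23: MRS = (o − 2)/57. Setting this equal to 5/57 gives o − 2 = (5/57)·57 = 5, so o = 7.

o = 7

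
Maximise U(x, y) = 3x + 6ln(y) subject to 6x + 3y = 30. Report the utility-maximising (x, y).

x* = 3, y* = 4

MU_x = 3, MU_y = 6/y.
MRS = 3 ÷ (6/y).
Tangency: set MRS = p_x/p_y = 6/3 = 2.
MRS depends only on y: 0.5·y = 2 ⇒ y* = 2/0.5 = 4.
From the budget, 6·x = 30 − 3·4 = 18, so x* = 3.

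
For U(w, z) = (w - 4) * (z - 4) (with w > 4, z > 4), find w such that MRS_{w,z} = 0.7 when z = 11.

MU_w = (z−4), MU_z = (w−4).
MRS = (z−4)/(w−4).
Substitute z = 11: MRS = 7/(w − 4). Setting this equal to 0.7 gives w − 4 = 7/0.7 = 10, so w = 14.

w = 14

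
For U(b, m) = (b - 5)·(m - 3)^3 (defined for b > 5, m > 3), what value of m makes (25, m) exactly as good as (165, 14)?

U(165, 14) = 212960.
Set U(25, m) = 212960 and solve.
With b = 25: (25 − 5) = 20, so (m − 3)^3 = 212960/20 = 10648.
Taking the cube root (with m > 3): m − 3 = 22, so m = 25.
Check: U(25, 25) = 212960.

m = 25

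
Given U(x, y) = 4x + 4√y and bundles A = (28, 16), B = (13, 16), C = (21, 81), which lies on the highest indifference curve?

Evaluate utility at each bundle:
U(A) = 128.000.
U(B) = 68.000.
U(C) = 120.000.
Highest utility is A, so A ≻ C ≻ B.

Bundle A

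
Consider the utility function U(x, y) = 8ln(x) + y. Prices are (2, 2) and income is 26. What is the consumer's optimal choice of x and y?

x* = 8, y* = 5

MU_x = 8/x, MU_y = 1.
MRS = 8/x ÷ 1.
Tangency: set MRS = p_x/p_y = 2/2 = 1.
MRS depends only on x: 8/x = 1 ⇒ x* = 8/1 = 8.
From the budget, 2·y = 26 − 2·8 = 10, so y* = 5.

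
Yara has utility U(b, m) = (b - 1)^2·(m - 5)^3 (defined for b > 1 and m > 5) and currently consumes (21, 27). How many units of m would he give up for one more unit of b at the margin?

MU_b = 2·(b−1)·(m−5)^3, MU_m = 3·(b−1)^2·(m−5)^2.
MRS = (2/3)·(m−5)/(b−1).
At (21, 27): MRS = 11/15.
That is, one extra unit of b is worth 11/15 units of m at the margin.

MRS = 11/15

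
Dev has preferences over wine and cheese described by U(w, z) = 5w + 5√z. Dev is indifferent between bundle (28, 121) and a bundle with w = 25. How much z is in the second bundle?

U(28, 121) = 195.
Set U(25, z) = 195 and solve.
With w = 25: 5√z = 195 − 5·25 = 70, so √z = 14 and z = 196.
Check: U(25, 196) = 195.

z = 196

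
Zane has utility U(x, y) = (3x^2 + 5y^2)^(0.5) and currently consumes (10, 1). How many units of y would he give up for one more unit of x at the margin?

For CES with ρ = 2, MRS = (3/5)·(y/x)^(-1).
At (10, 1): MRS = 6.
That is, one extra unit of x is worth 6 units of y at the margin.

MRS = 6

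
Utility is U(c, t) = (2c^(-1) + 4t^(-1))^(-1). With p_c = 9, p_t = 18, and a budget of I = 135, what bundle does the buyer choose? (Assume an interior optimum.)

c* = 5, t* = 5

For CES with ρ = -1, MRS = (2/4)·(t/c)^2.
Tangency: set MRS = p_c/p_t = 9/18 = 0.5.
So (t/c)^2 = 1; taking the square root, t/c = 1, i.e. t = c.
Substitute into the budget 9·c + 18·t = 135: 27·c = 135, so c* = 5 and t* = 5.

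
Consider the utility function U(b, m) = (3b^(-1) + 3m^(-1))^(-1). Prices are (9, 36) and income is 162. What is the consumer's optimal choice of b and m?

For CES with ρ = -1, MRS = (m/b)^2.
Tangency: set MRS = p_b/p_m = 9/36 = 0.25.
So (m/b)^2 = 0.25; taking the square root, m/b = 0.5, i.e. m = 0.5·b.
Substitute into the budget 9·b + 36·m = 162: 27·b = 162, so b* = 6 and m* = 0.5·6 = 3.

b* = 6, m* = 3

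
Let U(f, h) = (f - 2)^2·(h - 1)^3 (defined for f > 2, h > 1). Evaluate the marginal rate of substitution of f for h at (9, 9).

MU_f = 2·(f−2)·(h−1)^3, MU_h = 3·(f−2)^2·(h−1)^2.
MRS = (2/3)·(h−1)/(f−2).
At (9, 9): MRS = 16/21.
The indifference curve has slope −16/21 at this bundle.

MRS = 16/21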